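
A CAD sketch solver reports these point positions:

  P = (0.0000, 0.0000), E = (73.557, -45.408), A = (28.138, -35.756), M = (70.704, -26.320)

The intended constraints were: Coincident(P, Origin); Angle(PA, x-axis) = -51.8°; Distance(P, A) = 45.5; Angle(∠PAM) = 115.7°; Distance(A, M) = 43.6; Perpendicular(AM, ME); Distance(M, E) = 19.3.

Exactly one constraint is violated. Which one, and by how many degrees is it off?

Perpendicular(AM, ME) — off by 4.00°.

P = (0.00, 0.00) ✓; PA at -51.80° ✓; |PA| = 45.50 ✓; ∠PAM = 115.7° ✓; |AM| = 43.60 ✓; ∠(AM, ME) = 94.00° ✗; |ME| = 19.30 ✓.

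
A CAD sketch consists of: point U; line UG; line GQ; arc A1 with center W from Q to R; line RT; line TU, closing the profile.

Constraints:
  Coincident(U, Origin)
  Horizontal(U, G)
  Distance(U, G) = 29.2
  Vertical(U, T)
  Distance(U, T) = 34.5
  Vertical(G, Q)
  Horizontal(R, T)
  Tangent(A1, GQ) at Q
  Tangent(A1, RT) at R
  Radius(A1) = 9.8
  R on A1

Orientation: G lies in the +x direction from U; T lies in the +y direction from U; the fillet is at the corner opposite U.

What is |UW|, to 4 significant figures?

31.41

UT is vertical with |UT| = 34.5 and T on the +y side, so T = (0.000, 34.50). The virtual corner opposite U is at (29.20, 34.50). A1 meets GQ tangentially, so WQ is at right angles to GQ and tangency of A1 to RT means the radius WR is perpendicular to RT, with radius 9.8, so the center W sits 9.8 in from both sides at W = (19.40, 24.70). Then |UW| = |W − U| = 31.41.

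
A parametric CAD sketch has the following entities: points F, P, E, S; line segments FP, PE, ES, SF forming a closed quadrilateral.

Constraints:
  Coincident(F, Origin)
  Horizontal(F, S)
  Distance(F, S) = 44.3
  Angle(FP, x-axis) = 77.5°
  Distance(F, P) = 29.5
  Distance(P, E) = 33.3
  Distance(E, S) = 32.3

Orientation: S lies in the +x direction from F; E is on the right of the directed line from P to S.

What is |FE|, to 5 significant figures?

12.876

F is at the origin; F and S share the same y with |FS| = 44.3 and S in +x, so S = (44.3, 0). FP runs at 77.5° with |FP| = 29.5, so P = (6.3850, 28.801). E is determined by |PE| = 33.3 and |ES| = 32.3 together: it lies at the intersection of circle(P, 33.3) and circle(S, 32.3). With |PS| = 47.613, the foot of the radical line on PS is 24.496 from P and the perpendicular offset is √(33.3² − 24.496²) = 22.558. Taking the right-of-PS solution: E = (12.246, -3.9794).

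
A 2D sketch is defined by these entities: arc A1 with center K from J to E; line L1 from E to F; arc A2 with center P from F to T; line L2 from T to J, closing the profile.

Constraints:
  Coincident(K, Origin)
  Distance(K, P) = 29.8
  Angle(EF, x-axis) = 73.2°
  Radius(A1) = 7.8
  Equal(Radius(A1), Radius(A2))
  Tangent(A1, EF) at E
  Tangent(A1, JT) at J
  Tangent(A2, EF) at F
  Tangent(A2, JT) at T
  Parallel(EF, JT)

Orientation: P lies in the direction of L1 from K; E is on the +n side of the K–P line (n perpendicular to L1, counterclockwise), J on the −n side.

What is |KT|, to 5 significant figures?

30.804

Tangency of A1 to both parallel lines with radius 7.8 puts E and J at K ± 7.8·n: E = (-7.4671, 2.2544), J = (7.4671, -2.2544). Equal radii place F and T the same way about P: F = P + 7.8·n = (1.1461, 30.783), T = P − 7.8·n = (16.080, 26.274). Then |KT| = |T − K| = 30.804.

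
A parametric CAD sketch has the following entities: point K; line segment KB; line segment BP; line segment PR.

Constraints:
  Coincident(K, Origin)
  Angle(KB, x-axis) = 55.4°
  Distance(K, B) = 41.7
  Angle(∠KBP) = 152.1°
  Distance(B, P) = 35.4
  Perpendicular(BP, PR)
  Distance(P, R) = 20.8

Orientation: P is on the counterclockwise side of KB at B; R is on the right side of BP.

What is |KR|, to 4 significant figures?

82.74

K is at the origin; KB runs at 55.4° with length 41.7, so B = 41.7·(cos 55.4°, sin 55.4°) = (23.68, 34.32). ∠KBP = 152.1°, so BP runs at 55.4° + (180° − 152.1°) = 83.30° from the x-axis; with |BP| = 35.4, P = B + 35.4·(cos 83.30°, sin 83.30°) = (27.81, 69.48). BP is perpendicular to PR; with |PR| = 20.8 on the right of BP, R = P + 20.8·(0.9932, -0.1167) = (48.47, 67.06). Then |KR| = |R − K| = 82.74.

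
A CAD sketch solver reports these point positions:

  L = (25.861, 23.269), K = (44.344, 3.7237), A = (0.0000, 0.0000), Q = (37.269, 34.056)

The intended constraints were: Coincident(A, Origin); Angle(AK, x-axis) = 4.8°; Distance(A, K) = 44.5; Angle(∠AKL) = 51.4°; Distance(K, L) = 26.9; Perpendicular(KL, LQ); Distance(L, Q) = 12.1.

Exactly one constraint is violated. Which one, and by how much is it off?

Distance(L, Q) = 12.1 — off by 3.60.

A = (0.00, 0.00) ✓; AK at 4.800° ✓; |AK| = 44.50 ✓; ∠AKL = 51.40° ✓; |KL| = 26.90 ✓; ∠(KL, LQ) = 90.00° ✓; |LQ| = 15.70 ✗.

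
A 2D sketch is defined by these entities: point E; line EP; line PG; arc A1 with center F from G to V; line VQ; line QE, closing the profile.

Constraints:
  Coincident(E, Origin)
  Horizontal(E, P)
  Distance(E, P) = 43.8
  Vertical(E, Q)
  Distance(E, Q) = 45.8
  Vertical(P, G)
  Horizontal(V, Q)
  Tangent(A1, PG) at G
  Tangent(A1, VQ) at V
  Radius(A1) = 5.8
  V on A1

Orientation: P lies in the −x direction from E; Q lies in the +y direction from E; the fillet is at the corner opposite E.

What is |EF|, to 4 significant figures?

55.17

E is at the origin; EP is horizontal with |EP| = 43.8 and P on the −x side, so P = (-43.80, 0.000). EQ is vertical with |EQ| = 45.8 and Q on the +y side, so Q = (0.000, 45.80). The virtual corner opposite E is at (-43.80, 45.80). A1 meets PG tangentially, so FG is at right angles to PG and A1 meets VQ tangentially, so FV is at right angles to VQ, with radius 5.8, so the center F sits 5.8 in from both sides at F = (-38.00, 40.00). Then |EF| = |F − E| = 55.17.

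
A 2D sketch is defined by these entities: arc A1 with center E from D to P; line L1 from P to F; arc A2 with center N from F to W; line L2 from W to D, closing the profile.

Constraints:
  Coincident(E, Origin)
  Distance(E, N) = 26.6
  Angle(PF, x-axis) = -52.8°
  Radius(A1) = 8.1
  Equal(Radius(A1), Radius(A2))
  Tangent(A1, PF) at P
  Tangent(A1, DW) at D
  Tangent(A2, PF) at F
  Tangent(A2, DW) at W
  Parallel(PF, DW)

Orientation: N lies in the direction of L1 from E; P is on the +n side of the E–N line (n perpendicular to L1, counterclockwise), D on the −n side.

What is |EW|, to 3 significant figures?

27.8

The slot axis is L1's direction at -52.8°, so u = (cos -52.8°, sin -52.8°) = (0.605, -0.797) and n = (−sin -52.8°, cos -52.8°) = (0.797, 0.605). E is at the origin and N lies 26.6 along u from E, so N = 26.6·u = (16.1, -21.2). Tangency of A1 to both parallel lines with radius 8.1 puts P and D at E ± 8.1·n: P = (6.45, 4.90), D = (-6.45, -4.90). Equal radii place F and W the same way about N: F = N + 8.1·n = (22.5, -16.3), W = N − 8.1·n = (9.63, -26.1). Then |EW| = |W − E| = 27.8.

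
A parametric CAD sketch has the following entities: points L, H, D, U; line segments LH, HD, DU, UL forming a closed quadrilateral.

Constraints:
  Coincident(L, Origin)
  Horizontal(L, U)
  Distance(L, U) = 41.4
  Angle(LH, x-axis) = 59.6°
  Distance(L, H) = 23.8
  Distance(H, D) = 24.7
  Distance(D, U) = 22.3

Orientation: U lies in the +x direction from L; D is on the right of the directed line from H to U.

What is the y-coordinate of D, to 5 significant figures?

-3.0781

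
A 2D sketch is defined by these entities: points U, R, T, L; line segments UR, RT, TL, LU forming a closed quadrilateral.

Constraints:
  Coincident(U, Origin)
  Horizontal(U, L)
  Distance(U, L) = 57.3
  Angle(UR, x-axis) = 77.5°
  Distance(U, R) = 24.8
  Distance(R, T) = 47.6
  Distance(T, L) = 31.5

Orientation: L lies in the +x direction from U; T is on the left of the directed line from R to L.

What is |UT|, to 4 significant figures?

61.00

U is at the origin; UL is horizontal with |UL| = 57.3 and L in +x, so L = (57.3, 0). UR runs at 77.5° with |UR| = 24.8, so R = (5.368, 24.21). T is determined by |RT| = 47.6 and |TL| = 31.5 together: it lies at the intersection of circle(R, 47.6) and circle(L, 31.5). With |RL| = 57.30, the foot of the radical line on RL is 39.76 from R and the perpendicular offset is √(47.6² − 39.76²) = 26.17. Taking the left-of-RL solution: T = (52.46, 31.13).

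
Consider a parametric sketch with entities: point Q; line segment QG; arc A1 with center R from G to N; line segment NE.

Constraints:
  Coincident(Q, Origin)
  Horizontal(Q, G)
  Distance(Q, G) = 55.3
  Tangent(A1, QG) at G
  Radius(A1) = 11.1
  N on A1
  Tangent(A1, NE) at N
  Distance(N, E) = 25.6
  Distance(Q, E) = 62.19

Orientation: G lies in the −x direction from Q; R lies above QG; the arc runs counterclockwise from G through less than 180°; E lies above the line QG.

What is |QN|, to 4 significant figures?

46.28

Checks: |RN| = 11.10 ✓; ∠(RN, NE) = 90.00° ✓; |NE| = 25.60 ✓; |QE| = 62.19 ✓.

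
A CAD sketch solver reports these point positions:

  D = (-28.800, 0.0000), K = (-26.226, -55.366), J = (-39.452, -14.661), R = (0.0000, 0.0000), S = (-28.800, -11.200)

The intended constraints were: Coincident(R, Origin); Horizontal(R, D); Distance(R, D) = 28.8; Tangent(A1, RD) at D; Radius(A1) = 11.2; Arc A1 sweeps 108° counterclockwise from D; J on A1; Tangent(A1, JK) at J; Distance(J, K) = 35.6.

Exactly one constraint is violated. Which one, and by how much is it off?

Distance(J, K) = 35.6 — off by 7.20.

R = (0.00, 0.00) ✓; R.y = 0.00, D.y = 0.00 ✓; |RD| = 28.80 ✓; ∠(SD, DR) = 90.00° ✓; |SD| = 11.20 ✓; bearing(S→J) − bearing(S→D) = 108.0° ✓; |SJ| = 11.20 ✓; ∠(SJ, JK) = 90.00° ✓; |JK| = 42.80 ✗.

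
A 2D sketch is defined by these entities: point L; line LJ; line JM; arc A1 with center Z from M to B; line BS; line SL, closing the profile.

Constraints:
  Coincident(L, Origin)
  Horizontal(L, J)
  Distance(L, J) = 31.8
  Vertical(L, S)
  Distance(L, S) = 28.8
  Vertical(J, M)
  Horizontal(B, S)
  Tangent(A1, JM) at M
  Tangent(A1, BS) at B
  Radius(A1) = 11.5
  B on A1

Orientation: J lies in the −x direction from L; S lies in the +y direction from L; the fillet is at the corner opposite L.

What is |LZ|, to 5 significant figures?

26.672

L is at the origin; LJ is horizontal with |LJ| = 31.8 and J on the −x side, so J = (-31.800, 0.0000). LS is vertical with |LS| = 28.8 and S on the +y side, so S = (0.0000, 28.800). The virtual corner opposite L is at (-31.800, 28.800). Since A1 is tangent to JM there, ZM ⟂ JM and the tangent condition forces ZB to be normal to BS, with radius 11.5, so the center Z sits 11.5 in from both sides at Z = (-20.300, 17.300). Then |LZ| = |Z − L| = 26.672.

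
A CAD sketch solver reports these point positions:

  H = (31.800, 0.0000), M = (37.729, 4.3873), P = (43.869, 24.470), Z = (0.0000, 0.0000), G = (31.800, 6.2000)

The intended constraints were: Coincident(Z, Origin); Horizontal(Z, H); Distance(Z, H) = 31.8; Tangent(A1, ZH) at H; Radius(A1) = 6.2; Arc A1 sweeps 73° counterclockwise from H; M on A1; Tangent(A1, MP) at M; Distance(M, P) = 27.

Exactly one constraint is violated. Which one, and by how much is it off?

Distance(M, P) = 27 — off by 6.00.

Z = (0.00, 0.00) ✓; Z.y = 0.00, H.y = 0.00 ✓; |ZH| = 31.80 ✓; ∠(GH, HZ) = 90.00° ✓; |GH| = 6.200 ✓; bearing(G→M) − bearing(G→H) = 73.00° ✓; |GM| = 6.200 ✓; ∠(GM, MP) = 90.00° ✓; |MP| = 21.00 ✗.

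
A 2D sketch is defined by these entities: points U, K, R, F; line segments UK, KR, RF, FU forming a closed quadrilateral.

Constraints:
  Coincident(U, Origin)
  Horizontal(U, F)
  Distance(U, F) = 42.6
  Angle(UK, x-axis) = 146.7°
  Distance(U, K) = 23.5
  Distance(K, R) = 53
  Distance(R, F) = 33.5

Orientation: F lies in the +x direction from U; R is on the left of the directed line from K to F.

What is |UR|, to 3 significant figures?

43.3

Checks: |KR| = 53.00 ✓; |RF| = 33.50 ✓.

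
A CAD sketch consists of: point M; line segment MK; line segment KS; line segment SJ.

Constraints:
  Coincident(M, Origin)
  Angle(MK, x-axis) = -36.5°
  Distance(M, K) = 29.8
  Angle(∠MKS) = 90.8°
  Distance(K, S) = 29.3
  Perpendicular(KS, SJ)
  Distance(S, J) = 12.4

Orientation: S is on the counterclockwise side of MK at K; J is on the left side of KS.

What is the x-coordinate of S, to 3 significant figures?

41.7

M is at the origin; MK runs at -36.5° with length 29.8, so K = 29.8·(cos -36.5°, sin -36.5°) = (24.0, -17.7). ∠MKS = 90.8°, so KS runs at -36.5° + (180° − 90.8°) = 52.7° from the x-axis; with |KS| = 29.3, S = K + 29.3·(cos 52.7°, sin 52.7°) = (41.7, 5.58). So S.x = 41.7.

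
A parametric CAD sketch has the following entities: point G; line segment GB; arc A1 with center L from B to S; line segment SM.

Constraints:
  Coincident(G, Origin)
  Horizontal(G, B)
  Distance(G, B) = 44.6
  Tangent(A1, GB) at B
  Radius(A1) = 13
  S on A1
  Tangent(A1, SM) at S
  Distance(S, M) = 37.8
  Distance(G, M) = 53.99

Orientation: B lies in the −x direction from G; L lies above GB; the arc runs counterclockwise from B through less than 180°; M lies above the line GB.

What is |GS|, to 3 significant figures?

33.6

Checks: |LS| = 13.00 ✓; ∠(LS, SM) = 90.00° ✓; |SM| = 37.80 ✓; |GM| = 53.99 ✓.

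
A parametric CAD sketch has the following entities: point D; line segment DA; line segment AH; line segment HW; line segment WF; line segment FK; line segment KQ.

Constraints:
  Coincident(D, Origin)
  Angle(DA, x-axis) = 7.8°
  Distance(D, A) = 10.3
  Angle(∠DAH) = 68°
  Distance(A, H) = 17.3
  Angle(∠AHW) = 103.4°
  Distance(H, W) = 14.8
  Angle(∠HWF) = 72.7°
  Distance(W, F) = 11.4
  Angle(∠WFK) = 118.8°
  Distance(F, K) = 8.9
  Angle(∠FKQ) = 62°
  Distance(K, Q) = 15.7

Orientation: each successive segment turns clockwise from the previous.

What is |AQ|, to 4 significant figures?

22.23

D is at the origin; DA runs at 7.8° with length 10.3, so A = (10.20, 1.398). ∠DAH = 68.0° gives AH at -104.2° from the x-axis; with |AH| = 17.3, H = (5.961, -15.37). ∠AHW = 103.4° gives HW at 179.2° from the x-axis; with |HW| = 14.8, W = (-8.838, -15.17). ∠HWF = 72.7° gives WF at 71.90° from the x-axis; with |WF| = 11.4, F = (-5.296, -4.331). ∠WFK = 118.8° gives FK at 10.70° from the x-axis; with |FK| = 8.9, K = (3.449, -2.679). ∠FKQ = 62.0° gives KQ at -107.3° from the x-axis; with |KQ| = 15.7, Q = (-1.219, -17.67). Then |AQ| = |Q − A| = 22.23.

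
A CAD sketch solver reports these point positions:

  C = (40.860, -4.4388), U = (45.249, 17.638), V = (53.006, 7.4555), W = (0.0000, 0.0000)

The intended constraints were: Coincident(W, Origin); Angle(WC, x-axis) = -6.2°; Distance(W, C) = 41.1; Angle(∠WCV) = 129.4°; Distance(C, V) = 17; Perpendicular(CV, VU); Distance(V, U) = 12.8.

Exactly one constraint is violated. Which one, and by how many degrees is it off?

Perpendicular(CV, VU) — off by 7.10°.

W = (0.00, 0.00) ✓; WC at -6.200° ✓; |WC| = 41.10 ✓; ∠WCV = 129.4° ✓; |CV| = 17.00 ✓; ∠(CV, VU) = 82.90° ✗; |VU| = 12.80 ✓.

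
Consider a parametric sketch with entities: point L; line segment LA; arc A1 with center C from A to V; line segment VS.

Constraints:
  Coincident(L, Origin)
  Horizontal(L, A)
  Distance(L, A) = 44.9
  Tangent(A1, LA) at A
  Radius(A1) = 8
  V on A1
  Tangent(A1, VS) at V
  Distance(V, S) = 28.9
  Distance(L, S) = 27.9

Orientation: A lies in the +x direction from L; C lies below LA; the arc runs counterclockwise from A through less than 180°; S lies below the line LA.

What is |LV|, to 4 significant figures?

39.62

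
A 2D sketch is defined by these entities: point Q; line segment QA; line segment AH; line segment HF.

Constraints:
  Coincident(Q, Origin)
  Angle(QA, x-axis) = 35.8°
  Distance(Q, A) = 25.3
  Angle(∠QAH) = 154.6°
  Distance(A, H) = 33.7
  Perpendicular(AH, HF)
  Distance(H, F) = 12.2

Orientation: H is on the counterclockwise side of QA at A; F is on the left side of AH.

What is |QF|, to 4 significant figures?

56.57

Q is at the origin; QA runs at 35.8° with length 25.3, so A = 25.3·(cos 35.8°, sin 35.8°) = (20.52, 14.80). ∠QAH = 154.6°, so AH runs at 35.8° + (180° − 154.6°) = 61.20° from the x-axis; with |AH| = 33.7, H = A + 33.7·(cos 61.20°, sin 61.20°) = (36.76, 44.33). AH ⟂ HF; with |HF| = 12.2 on the left of AH, F = H + 12.2·(-0.8763, 0.4818) = (26.06, 50.21). Then |QF| = |F − Q| = 56.57.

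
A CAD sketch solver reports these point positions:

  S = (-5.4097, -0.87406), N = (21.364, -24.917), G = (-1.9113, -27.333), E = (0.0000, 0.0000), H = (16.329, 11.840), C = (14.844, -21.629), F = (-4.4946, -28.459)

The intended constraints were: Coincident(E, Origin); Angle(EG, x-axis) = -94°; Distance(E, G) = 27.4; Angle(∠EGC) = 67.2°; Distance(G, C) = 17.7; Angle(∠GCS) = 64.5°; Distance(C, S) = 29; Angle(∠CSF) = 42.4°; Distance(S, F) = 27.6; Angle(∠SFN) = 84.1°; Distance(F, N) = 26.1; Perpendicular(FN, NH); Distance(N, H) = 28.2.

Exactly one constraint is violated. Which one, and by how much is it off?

Distance(N, H) = 28.2 — off by 8.90.

E = (0.00, 0.00) ✓; EG at -94.00° ✓; |EG| = 27.40 ✓; ∠EGC = 67.20° ✓; |GC| = 17.70 ✓; ∠GCS = 64.50° ✓; |CS| = 29.00 ✓; ∠CSF = 42.40° ✓; |SF| = 27.60 ✓; ∠SFN = 84.10° ✓; |FN| = 26.10 ✓; ∠(FN, NH) = 90.00° ✓; |NH| = 37.10 ✗.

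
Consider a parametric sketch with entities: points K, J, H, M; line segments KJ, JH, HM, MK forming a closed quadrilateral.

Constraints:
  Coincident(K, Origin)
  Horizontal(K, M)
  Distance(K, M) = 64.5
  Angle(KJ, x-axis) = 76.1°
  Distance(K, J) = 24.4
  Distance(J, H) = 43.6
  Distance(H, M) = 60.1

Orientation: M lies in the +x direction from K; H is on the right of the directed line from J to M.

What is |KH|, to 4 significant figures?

21.34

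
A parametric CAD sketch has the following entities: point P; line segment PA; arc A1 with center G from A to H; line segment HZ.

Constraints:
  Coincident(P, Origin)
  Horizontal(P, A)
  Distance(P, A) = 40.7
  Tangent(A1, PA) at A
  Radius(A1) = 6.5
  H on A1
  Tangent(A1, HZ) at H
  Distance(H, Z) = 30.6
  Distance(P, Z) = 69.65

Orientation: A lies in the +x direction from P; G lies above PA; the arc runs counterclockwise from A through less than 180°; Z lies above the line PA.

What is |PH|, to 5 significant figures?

46.009

P is at the origin; PA is horizontal with |PA| = 40.7 and A on the +x side, so A = (40.700, 0.0000). Since A1 is tangent to PA there, GA ⟂ PA, so G = A + (0, 6.5) = (40.700, 6.5000). Since GH ⟂ HZ (tangency), |GZ| = √(6.5² + 30.6²) = 31.283 regardless of where H sits on A1. So Z lies on both circle(P, 69.65) and circle(G, 31.283); the above-PA intersection is Z = (64.087, 27.277). H is the foot of the tangent from Z: H = (45.933, 2.6437).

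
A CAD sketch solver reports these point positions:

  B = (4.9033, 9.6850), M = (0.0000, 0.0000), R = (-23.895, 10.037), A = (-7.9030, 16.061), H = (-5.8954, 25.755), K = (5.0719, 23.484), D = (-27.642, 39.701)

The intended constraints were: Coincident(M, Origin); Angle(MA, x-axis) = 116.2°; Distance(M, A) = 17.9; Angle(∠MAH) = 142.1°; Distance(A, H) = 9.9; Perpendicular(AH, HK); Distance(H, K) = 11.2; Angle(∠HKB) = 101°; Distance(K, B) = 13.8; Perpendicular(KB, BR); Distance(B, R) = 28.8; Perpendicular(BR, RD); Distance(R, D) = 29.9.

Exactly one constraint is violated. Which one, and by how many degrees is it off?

Perpendicular(BR, RD) — off by 7.90°.

M = (0.00, 0.00) ✓; MA at 116.2° ✓; |MA| = 17.90 ✓; ∠MAH = 142.1° ✓; |AH| = 9.900 ✓; ∠(AH, HK) = 90.00° ✓; |HK| = 11.20 ✓; ∠HKB = 101.0° ✓; |KB| = 13.80 ✓; ∠(KB, BR) = 90.00° ✓; |BR| = 28.80 ✓; ∠(BR, RD) = 82.10° ✗; |RD| = 29.90 ✓.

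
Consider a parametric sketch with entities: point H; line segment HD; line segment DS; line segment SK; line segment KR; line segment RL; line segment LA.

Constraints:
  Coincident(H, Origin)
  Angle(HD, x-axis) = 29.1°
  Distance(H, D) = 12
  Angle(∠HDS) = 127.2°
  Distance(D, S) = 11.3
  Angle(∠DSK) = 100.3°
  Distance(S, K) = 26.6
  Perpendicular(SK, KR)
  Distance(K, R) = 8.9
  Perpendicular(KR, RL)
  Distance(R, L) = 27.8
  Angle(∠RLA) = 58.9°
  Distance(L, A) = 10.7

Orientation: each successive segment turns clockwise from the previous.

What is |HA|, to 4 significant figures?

20.30

H is at the origin; HD runs at 29.1° with length 12.0, so D = (10.49, 5.836). ∠HDS = 127.2° gives DS at -23.70° from the x-axis; with |DS| = 11.3, S = (20.83, 1.294). ∠DSK = 100.3° gives SK at -103.4° from the x-axis; with |SK| = 26.6, K = (14.67, -24.58). SK ⟂ KR, so KR runs at 166.6°; with |KR| = 8.9, R = (6.010, -22.52). The perpendicularity gives RL at right angles to KR, so RL runs at 76.60°; with |RL| = 27.8, L = (12.45, 4.524). ∠RLA = 58.9° gives LA at -44.50° from the x-axis; with |LA| = 10.7, A = (20.08, -2.976). Then |HA| = |A − H| = 20.30.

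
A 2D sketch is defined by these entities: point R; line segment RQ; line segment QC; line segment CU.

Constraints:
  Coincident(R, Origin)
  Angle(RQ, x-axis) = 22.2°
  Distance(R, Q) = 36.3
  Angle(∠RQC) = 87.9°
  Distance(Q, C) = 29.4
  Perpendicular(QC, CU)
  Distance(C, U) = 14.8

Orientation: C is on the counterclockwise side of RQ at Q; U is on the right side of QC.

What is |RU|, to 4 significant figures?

58.28

R is at the origin; RQ runs at 22.2° with length 36.3, so Q = 36.3·(cos 22.2°, sin 22.2°) = (33.61, 13.72). ∠RQC = 87.9°, so QC runs at 22.2° + (180° − 87.9°) = 114.3° from the x-axis; with |QC| = 29.4, C = Q + 29.4·(cos 114.3°, sin 114.3°) = (21.51, 40.51). QC ⟂ CU; with |CU| = 14.8 on the right of QC, U = C + 14.8·(0.9114, 0.4115) = (35.00, 46.60). Then |RU| = |U − R| = 58.28.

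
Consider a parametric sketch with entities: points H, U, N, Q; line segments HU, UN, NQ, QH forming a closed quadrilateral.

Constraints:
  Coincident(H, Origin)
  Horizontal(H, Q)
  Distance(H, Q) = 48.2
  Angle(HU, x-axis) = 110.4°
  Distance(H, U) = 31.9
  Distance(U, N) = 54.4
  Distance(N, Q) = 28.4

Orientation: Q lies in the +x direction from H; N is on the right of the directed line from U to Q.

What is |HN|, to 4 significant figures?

26.05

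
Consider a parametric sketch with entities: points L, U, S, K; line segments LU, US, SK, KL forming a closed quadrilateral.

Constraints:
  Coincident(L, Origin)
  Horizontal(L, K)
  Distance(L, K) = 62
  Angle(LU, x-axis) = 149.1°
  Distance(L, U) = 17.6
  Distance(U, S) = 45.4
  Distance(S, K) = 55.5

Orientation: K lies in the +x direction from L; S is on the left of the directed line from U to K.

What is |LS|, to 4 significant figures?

42.39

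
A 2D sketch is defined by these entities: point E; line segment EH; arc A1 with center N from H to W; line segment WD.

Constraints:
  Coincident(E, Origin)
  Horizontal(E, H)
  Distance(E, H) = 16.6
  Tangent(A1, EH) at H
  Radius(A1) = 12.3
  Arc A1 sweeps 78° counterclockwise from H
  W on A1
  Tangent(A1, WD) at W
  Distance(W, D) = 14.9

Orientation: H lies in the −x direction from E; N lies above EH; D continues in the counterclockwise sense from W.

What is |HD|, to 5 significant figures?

28.639

E is at the origin; E and H share the same y with |EH| = 16.6 and H on the −x side, so H = (-16.600, 0.0000). A1 meets EH tangentially, so NH is at right angles to EH, so N = H + (0, 12.3) = (-16.600, 12.300). On A1, H sits at bearing -90° from N; a 78° counterclockwise sweep puts W at bearing -12°, so W = N + 12.3·(cos -12°, sin -12°) = (-4.5688, 9.7427). Tangency of A1 to WD means the radius NW is perpendicular to WD, so WD runs along (−sin -12°, cos -12°); with |WD| = 14.9, D = (-1.4709, 24.317). Then |HD| = |D − H| = 28.639.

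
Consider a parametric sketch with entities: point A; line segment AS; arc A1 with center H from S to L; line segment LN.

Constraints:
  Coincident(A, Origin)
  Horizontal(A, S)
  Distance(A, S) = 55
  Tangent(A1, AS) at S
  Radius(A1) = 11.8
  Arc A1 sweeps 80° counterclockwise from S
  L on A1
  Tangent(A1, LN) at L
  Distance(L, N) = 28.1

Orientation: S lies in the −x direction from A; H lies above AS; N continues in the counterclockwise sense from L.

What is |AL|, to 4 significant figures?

44.46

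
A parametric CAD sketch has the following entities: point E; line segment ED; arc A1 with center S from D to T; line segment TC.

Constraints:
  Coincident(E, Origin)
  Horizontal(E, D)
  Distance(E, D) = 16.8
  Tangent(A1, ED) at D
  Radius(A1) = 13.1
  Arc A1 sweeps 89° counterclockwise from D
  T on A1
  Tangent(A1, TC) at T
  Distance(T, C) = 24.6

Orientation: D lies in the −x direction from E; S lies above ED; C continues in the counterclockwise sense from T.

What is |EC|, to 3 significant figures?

37.6

On A1, D sits at bearing -90° from S; an 89° counterclockwise sweep puts T at bearing -1°, so T = S + 13.1·(cos -1°, sin -1°) = (-3.70, 12.9). A1 meets TC tangentially, so ST is at right angles to TC, so TC runs along (−sin -1°, cos -1°); with |TC| = 24.6, C = (-3.27, 37.5). Then |EC| = |C − E| = 37.6.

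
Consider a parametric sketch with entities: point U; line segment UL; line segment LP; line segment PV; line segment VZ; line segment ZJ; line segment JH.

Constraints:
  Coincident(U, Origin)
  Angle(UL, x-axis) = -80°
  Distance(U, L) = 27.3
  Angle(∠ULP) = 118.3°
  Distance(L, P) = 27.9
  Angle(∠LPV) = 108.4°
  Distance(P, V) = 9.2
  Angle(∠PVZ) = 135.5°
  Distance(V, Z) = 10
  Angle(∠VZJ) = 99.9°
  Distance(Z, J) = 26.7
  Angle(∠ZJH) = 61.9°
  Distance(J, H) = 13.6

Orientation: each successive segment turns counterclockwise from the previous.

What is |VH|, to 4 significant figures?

22.12

U is at the origin; UL runs at -80.0° with length 27.3, so L = (4.741, -26.89). ∠ULP = 118.3° gives LP at -18.30° from the x-axis; with |LP| = 27.9, P = (31.23, -35.65). ∠LPV = 108.4° gives PV at 53.30° from the x-axis; with |PV| = 9.2, V = (36.73, -28.27). ∠PVZ = 135.5° gives VZ at 97.80° from the x-axis; with |VZ| = 10.0, Z = (35.37, -18.36). ∠VZJ = 99.9° gives ZJ at 177.9° from the x-axis; with |ZJ| = 26.7, J = (8.688, -17.38). ∠ZJH = 61.9° gives JH at -64.00° from the x-axis; with |JH| = 13.6, H = (14.65, -29.61). Then |VH| = |H − V| = 22.12.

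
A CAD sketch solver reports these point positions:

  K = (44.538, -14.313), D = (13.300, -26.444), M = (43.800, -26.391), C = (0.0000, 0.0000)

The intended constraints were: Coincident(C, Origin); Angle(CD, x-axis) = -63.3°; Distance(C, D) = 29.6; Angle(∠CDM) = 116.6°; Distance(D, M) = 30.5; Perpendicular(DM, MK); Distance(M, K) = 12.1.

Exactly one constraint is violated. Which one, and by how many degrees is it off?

Perpendicular(DM, MK) — off by 3.60°.

C = (0.00, 0.00) ✓; CD at -63.30° ✓; |CD| = 29.60 ✓; ∠CDM = 116.6° ✓; |DM| = 30.50 ✓; ∠(DM, MK) = 86.40° ✗; |MK| = 12.10 ✓.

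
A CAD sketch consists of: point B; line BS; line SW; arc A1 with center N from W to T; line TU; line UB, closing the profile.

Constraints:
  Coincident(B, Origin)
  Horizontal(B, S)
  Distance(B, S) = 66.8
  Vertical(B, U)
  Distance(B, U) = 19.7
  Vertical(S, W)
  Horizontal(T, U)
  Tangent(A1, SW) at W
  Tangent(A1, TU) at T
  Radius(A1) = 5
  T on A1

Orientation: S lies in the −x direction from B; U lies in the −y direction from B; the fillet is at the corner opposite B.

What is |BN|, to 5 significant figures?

63.524

B and U share the same x with |BU| = 19.7 and U on the −y side, so U = (0.0000, -19.700). The virtual corner opposite B is at (-66.800, -19.700). Tangency of A1 to SW means the radius NW is perpendicular to SW and since A1 is tangent to TU there, NT ⟂ TU, with radius 5.0, so the center N sits 5.0 in from both sides at N = (-61.800, -14.700). Then |BN| = |N − B| = 63.524.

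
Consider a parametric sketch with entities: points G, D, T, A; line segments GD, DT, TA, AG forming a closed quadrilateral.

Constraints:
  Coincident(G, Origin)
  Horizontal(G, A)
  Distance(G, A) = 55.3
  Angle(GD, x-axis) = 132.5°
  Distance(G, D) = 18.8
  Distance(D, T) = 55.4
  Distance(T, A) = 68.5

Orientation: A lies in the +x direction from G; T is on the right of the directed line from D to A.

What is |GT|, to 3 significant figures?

40.1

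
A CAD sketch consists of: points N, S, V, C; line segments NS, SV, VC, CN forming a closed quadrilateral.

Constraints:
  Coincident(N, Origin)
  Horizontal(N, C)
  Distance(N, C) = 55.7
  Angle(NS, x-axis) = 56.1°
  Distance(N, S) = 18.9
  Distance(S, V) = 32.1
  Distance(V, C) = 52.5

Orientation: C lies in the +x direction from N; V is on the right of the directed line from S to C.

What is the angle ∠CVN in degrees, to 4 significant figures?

91.80°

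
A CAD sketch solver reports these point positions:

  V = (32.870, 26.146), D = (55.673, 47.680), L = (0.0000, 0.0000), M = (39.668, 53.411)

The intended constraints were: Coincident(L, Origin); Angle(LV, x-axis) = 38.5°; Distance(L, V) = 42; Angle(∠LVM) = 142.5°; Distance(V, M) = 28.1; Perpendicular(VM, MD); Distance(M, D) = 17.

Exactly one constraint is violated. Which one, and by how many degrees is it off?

Perpendicular(VM, MD) — off by 5.70°.

L = (0.00, 0.00) ✓; LV at 38.50° ✓; |LV| = 42.00 ✓; ∠LVM = 142.5° ✓; |VM| = 28.10 ✓; ∠(VM, MD) = 95.70° ✗; |MD| = 17.00 ✓.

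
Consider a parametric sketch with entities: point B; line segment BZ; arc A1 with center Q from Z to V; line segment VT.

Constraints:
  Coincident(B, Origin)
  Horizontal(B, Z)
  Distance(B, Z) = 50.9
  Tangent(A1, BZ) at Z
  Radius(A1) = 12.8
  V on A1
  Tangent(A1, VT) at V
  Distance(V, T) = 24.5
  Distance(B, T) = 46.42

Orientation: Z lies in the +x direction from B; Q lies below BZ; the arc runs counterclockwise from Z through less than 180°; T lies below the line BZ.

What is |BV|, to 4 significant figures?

39.69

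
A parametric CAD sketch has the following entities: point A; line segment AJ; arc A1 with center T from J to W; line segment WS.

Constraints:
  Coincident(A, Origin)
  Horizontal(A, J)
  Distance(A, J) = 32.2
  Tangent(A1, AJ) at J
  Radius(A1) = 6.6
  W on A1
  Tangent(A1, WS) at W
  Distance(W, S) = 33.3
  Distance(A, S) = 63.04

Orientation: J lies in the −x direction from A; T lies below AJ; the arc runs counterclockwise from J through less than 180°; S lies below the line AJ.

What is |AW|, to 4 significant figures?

38.16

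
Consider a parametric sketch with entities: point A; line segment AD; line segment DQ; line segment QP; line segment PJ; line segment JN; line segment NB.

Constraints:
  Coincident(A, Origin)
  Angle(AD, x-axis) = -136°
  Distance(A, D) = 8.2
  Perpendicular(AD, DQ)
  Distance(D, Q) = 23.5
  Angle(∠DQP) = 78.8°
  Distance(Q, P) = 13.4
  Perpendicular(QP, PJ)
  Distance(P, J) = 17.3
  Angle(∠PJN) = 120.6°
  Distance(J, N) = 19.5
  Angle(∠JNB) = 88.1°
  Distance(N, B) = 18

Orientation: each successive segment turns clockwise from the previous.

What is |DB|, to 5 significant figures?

20.254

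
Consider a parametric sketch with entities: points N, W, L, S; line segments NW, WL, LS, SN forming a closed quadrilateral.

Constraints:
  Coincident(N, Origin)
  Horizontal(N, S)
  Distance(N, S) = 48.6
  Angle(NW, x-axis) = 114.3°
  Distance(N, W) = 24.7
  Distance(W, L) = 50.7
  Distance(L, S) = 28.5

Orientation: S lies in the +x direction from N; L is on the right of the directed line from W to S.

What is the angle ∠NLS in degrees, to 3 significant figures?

117°

Checks: |WL| = 50.70 ✓; |LS| = 28.50 ✓.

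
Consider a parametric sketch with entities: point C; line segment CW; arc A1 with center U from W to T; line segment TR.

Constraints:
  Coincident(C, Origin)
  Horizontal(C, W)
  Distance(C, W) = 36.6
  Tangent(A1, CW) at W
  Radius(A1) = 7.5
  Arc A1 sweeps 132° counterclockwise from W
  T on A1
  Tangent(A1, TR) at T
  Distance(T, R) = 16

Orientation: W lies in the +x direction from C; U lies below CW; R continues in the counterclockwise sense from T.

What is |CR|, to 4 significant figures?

48.35

C is at the origin; CW is horizontal with |CW| = 36.6 and W on the +x side, so W = (36.60, 0.000). The tangent condition forces UW to be normal to CW, so U = W + (0, -7.5) = (36.60, -7.500). On A1, W sits at bearing 90° from U; a 132° counterclockwise sweep puts T at bearing 222°, so T = U + 7.5·(cos 222°, sin 222°) = (31.03, -12.52). A1 meets TR tangentially, so UT is at right angles to TR, so TR runs along (−sin 222°, cos 222°); with |TR| = 16.0, R = (41.73, -24.41). Then |CR| = |R − C| = 48.35.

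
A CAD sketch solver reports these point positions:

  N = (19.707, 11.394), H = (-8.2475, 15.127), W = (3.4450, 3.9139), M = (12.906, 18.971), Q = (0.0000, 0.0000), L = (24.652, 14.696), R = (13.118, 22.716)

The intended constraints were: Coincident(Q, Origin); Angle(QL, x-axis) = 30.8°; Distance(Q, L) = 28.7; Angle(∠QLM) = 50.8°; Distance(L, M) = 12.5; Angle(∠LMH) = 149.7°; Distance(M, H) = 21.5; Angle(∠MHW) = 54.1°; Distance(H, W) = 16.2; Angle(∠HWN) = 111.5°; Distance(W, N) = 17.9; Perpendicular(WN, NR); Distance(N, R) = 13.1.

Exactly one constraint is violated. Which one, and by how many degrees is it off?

Perpendicular(WN, NR) — off by 5.50°.

Q = (0.00, 0.00) ✓; QL at 30.80° ✓; |QL| = 28.70 ✓; ∠QLM = 50.80° ✓; |LM| = 12.50 ✓; ∠LMH = 149.7° ✓; |MH| = 21.50 ✓; ∠MHW = 54.10° ✓; |HW| = 16.20 ✓; ∠HWN = 111.5° ✓; |WN| = 17.90 ✓; ∠(WN, NR) = 95.50° ✗; |NR| = 13.10 ✓.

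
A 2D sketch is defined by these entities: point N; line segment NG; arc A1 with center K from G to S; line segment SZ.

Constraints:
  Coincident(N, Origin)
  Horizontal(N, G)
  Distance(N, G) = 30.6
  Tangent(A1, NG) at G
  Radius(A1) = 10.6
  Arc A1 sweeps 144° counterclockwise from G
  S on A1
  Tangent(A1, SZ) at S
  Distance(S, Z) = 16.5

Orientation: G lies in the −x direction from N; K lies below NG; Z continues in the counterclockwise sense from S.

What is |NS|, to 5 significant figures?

41.523

A1 meets NG tangentially, so KG is at right angles to NG, so K = G + (0, -10.6) = (-30.600, -10.600). On A1, G sits at bearing 90° from K; a 144° counterclockwise sweep puts S at bearing 234°, so S = K + 10.6·(cos 234°, sin 234°) = (-36.831, -19.176). Then |NS| = |S − N| = 41.523.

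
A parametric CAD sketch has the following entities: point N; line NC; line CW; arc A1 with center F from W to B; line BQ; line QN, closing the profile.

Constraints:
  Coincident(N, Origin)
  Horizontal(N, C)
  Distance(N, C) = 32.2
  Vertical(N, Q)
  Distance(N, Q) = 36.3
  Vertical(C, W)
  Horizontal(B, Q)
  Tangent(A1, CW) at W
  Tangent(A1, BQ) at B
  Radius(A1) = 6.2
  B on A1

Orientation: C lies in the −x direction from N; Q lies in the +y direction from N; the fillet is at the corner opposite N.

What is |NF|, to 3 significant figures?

39.8

NQ is vertical with |NQ| = 36.3 and Q on the +y side, so Q = (0.00, 36.3). The virtual corner opposite N is at (-32.2, 36.3). A1 meets CW tangentially, so FW is at right angles to CW and tangency of A1 to BQ means the radius FB is perpendicular to BQ, with radius 6.2, so the center F sits 6.2 in from both sides at F = (-26.0, 30.1). Then |NF| = |F − N| = 39.8.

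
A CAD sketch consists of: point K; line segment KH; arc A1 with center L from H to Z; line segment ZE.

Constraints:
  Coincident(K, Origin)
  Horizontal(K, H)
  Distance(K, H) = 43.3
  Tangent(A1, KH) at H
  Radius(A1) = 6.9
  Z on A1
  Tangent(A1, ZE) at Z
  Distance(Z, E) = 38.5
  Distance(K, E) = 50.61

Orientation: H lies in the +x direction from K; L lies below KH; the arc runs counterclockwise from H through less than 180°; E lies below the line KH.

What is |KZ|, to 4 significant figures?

36.98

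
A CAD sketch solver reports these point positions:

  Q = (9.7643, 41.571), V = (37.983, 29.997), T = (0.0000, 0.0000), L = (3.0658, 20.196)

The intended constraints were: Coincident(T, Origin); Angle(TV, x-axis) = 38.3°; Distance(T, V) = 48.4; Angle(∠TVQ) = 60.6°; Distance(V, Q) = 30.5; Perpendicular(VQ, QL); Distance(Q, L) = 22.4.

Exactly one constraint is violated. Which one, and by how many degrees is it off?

Perpendicular(VQ, QL) — off by 4.90°.

T = (0.00, 0.00) ✓; TV at 38.30° ✓; |TV| = 48.40 ✓; ∠TVQ = 60.60° ✓; |VQ| = 30.50 ✓; ∠(VQ, QL) = 94.90° ✗; |QL| = 22.40 ✓.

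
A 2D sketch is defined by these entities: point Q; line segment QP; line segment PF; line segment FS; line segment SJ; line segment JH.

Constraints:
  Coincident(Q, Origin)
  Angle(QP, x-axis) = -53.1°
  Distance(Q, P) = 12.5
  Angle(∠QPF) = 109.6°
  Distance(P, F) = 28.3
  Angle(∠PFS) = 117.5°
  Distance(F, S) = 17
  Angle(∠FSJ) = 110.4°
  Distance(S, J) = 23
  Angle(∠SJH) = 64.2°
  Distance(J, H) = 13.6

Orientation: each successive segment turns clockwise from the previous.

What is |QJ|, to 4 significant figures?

32.19

Q is at the origin; QP runs at -53.1° with length 12.5, so P = (7.505, -9.996). ∠QPF = 109.6° gives PF at -123.5° from the x-axis; with |PF| = 28.3, F = (-8.115, -33.60). ∠PFS = 117.5° gives FS at 174.0° from the x-axis; with |FS| = 17.0, S = (-25.02, -31.82). ∠FSJ = 110.4° gives SJ at 104.4° from the x-axis; with |SJ| = 23.0, J = (-30.74, -9.541). Then |QJ| = |J − Q| = 32.19.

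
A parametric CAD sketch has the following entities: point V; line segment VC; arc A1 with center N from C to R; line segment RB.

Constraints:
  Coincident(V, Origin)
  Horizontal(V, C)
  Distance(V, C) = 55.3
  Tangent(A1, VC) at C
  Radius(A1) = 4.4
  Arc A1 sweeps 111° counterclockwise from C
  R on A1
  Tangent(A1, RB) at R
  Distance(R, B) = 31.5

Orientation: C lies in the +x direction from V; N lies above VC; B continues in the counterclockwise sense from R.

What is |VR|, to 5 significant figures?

59.708

V is at the origin; V and C share the same y with |VC| = 55.3 and C on the +x side, so C = (55.300, 0.0000). Since A1 is tangent to VC there, NC ⟂ VC, so N = C + (0, 4.4) = (55.300, 4.4000). On A1, C sits at bearing -90° from N; a 111° counterclockwise sweep puts R at bearing 21°, so R = N + 4.4·(cos 21°, sin 21°) = (59.408, 5.9768). Then |VR| = |R − V| = 59.708.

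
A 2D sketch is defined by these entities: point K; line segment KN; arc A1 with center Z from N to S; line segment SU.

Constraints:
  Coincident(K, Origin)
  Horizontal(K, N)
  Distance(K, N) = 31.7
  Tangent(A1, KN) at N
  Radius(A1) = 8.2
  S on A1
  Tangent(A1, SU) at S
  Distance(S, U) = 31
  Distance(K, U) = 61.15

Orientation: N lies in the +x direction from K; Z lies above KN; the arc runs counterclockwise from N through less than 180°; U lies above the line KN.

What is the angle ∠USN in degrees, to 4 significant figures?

146.0°

Checks: |ZS| = 8.200 ✓; ∠(ZS, SU) = 90.00° ✓; |SU| = 31.00 ✓; |KU| = 61.15 ✓.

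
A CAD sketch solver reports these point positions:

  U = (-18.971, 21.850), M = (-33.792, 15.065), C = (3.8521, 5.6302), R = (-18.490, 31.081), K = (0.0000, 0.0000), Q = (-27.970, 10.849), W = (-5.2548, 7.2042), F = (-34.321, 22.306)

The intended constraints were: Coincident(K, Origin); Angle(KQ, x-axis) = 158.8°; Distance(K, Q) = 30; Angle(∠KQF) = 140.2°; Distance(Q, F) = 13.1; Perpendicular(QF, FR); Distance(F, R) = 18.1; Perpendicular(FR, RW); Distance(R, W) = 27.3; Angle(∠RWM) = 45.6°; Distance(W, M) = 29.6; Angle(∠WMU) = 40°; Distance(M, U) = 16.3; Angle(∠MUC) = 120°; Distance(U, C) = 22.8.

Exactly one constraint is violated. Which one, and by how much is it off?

Distance(U, C) = 22.8 — off by 5.20.

K = (0.00, 0.00) ✓; KQ at 158.8° ✓; |KQ| = 30.00 ✓; ∠KQF = 140.2° ✓; |QF| = 13.10 ✓; ∠(QF, FR) = 90.00° ✓; |FR| = 18.10 ✓; ∠(FR, RW) = 90.00° ✓; |RW| = 27.30 ✓; ∠RWM = 45.60° ✓; |WM| = 29.60 ✓; ∠WMU = 40.00° ✓; |MU| = 16.30 ✓; ∠MUC = 120.0° ✓; |UC| = 28.00 ✗.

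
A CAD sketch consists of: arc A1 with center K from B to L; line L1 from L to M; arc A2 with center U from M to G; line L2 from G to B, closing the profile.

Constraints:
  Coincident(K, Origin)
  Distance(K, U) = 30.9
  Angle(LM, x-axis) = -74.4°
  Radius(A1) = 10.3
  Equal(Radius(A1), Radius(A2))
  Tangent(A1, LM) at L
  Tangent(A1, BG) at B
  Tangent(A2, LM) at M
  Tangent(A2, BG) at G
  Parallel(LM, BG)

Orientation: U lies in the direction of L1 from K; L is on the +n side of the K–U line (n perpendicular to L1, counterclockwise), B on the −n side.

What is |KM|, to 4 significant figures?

32.57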